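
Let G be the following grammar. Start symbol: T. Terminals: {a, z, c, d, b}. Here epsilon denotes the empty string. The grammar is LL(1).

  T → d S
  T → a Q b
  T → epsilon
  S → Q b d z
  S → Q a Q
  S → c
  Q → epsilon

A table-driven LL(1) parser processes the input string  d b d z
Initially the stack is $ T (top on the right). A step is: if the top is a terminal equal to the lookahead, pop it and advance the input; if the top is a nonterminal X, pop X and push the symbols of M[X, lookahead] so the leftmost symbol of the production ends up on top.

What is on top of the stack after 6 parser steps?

z

     Stack      Input      Action
  1  $ T        d b d z $  expand T → d S
  2  $ S d      d b d z $  match d
  3  $ S        b d z $    expand S → Q b d z
  4  $ z d b Q  b d z $    expand Q → epsilon
  5  $ z d b    b d z $    match b
  6  $ z d      d z $      match d
Stack after step 6: $ z (top = z).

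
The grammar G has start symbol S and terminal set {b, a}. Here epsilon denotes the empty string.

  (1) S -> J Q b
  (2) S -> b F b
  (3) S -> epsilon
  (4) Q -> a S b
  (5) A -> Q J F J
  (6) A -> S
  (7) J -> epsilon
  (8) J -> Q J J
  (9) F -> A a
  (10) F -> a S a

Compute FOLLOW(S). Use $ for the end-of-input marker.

FIRST(Q) = {a}
FIRST(J) = {epsilon, a}  (via Q J J)
FIRST(S) = {epsilon, a, b}  (via J Q b)
FIRST(A) = {epsilon, a, b}  (via Q J F J, S)
FIRST(F) = {a, b}  (via A a)
FOLLOW(S) includes $ since S is the start symbol.
FOLLOW(A): in F->A a, A is followed by a with FIRST {a}. Thus FOLLOW(A) = {a}.
FOLLOW(S): in Q->a S b, S is followed by b with FIRST {b}; in A->S, the suffix after S is empty, so FOLLOW(S) ⊇ FOLLOW(A) = {a}; in F->a S a, S is followed by a with FIRST {a}. Thus FOLLOW(S) = {$, a, b}.
FOLLOW(J): in S->J Q b, J is followed by Q b with FIRST {a}; in A->Q J F J (occurrence 1), J is followed by F J with FIRST {a, b}; in A->Q J F J (occurrence 2), the suffix after J is empty, so FOLLOW(J) ⊇ FOLLOW(A) = {a}; in J->Q J J (occurrence 1), J is followed by J with FIRST {epsilon, a}; in J->Q J J (occurrence 1), the suffix after J is nullable (adds nothing new); in J->Q J J (occurrence 2), the suffix after J is empty (adds nothing new). Thus FOLLOW(J) = {a, b}.
FOLLOW(Q): in S->J Q b, Q is followed by b with FIRST {b}; in A->Q J F J, Q is followed by J F J with FIRST {a, b}; in J->Q J J, Q is followed by J J with FIRST {epsilon, a}; in J->Q J J, the suffix after Q is nullable, so FOLLOW(Q) ⊇ FOLLOW(J) = {a, b}. Thus FOLLOW(Q) = {a, b}.
FOLLOW(F): in S->b F b, F is followed by b with FIRST {b}; in A->Q J F J, F is followed by J with FIRST {epsilon, a}; in A->Q J F J, the suffix after F is nullable, so FOLLOW(F) ⊇ FOLLOW(A) = {a}. Thus FOLLOW(F) = {a, b}.

{$, a, b}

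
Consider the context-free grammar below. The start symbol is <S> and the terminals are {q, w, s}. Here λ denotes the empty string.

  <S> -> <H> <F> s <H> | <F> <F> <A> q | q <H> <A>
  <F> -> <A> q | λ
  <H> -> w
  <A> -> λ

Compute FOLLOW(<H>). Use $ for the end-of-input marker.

FIRST(<H>) = {w}
FIRST(<A>) = {λ}
FIRST(<F>) = {λ, q}  (via <A> q)
FIRST(<S>) = {q, w}  (via <H> <F> s <H>, <F> <F> <A> q)
FOLLOW(<S>) includes $ since <S> is the start symbol.
FOLLOW(<S>): <S> appears on no right-hand side. Thus FOLLOW(<S>) = {$}.
FOLLOW(<F>): in <S>-><H> <F> s <H>, <F> is followed by s <H> with FIRST {s}; in <S>-><F> <F> <A> q (occurrence 1), <F> is followed by <F> <A> q with FIRST {q}; in <S>-><F> <F> <A> q (occurrence 2), <F> is followed by <A> q with FIRST {q}. Thus FOLLOW(<F>) = {q, s}.
FOLLOW(<H>): in <S>-><H> <F> s <H> (occurrence 1), <H> is followed by <F> s <H> with FIRST {q, s}; in <S>-><H> <F> s <H> (occurrence 2), the suffix after <H> is empty, so FOLLOW(<H>) ⊇ FOLLOW(<S>) = {$}; in <S>->q <H> <A>, <H> is followed by <A> with FIRST {λ}; in <S>->q <H> <A>, the suffix after <H> is nullable, so FOLLOW(<H>) ⊇ FOLLOW(<S>) = {$}. Thus FOLLOW(<H>) = {$, q, s}.
FOLLOW(<A>): in <S>-><F> <F> <A> q, <A> is followed by q with FIRST {q}; in <S>->q <H> <A>, the suffix after <A> is empty, so FOLLOW(<A>) ⊇ FOLLOW(<S>) = {$}; in <F>-><A> q, <A> is followed by q with FIRST {q}. Thus FOLLOW(<A>) = {$, q}.

{$, q, s}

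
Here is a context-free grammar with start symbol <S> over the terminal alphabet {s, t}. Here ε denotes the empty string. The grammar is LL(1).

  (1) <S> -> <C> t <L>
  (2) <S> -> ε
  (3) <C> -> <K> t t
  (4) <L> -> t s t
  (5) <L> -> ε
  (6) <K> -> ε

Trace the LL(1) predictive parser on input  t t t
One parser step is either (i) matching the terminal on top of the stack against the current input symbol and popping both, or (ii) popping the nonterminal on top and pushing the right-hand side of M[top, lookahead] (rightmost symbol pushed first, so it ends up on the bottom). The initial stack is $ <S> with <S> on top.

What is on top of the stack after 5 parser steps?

t

step 1: stack=$ <S>  input=t t t $  — expand <S> -> <C> t <L>
step 2: stack=$ <L> t <C>  input=t t t $  — expand <C> -> <K> t t
step 3: stack=$ <L> t t t <K>  input=t t t $  — expand <K> -> ε
step 4: stack=$ <L> t t t  input=t t t $  — match t
step 5: stack=$ <L> t t  input=t t $  — match t
Stack after step 5: $ <L> t (top = t).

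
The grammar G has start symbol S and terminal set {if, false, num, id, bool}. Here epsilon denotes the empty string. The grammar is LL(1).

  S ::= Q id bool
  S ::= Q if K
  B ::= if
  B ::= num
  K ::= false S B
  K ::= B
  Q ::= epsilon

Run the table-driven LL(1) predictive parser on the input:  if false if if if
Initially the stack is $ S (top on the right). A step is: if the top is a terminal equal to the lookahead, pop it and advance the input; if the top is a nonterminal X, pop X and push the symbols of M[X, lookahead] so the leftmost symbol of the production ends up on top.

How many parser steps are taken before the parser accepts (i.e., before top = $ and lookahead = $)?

      Stack        Input                Action
   1  $ S          if false if if if $  expand S ::= Q if K
   2  $ K if Q     if false if if if $  expand Q ::= epsilon
   3  $ K if       if false if if if $  match if
   4  $ K          false if if if $     expand K ::= false S B
   5  $ B S false  false if if if $     match false
   6  $ B S        if if if $           expand S ::= Q if K
   7  $ B K if Q   if if if $           expand Q ::= epsilon
   8  $ B K if     if if if $           match if
   9  $ B K        if if $              expand K ::= B
  10  $ B B        if if $              expand B ::= if
  11  $ B if       if if $              match if
  12  $ B          if $                 expand B ::= if
  13  $ if         if $                 match if
Accept reached after 13 steps.

13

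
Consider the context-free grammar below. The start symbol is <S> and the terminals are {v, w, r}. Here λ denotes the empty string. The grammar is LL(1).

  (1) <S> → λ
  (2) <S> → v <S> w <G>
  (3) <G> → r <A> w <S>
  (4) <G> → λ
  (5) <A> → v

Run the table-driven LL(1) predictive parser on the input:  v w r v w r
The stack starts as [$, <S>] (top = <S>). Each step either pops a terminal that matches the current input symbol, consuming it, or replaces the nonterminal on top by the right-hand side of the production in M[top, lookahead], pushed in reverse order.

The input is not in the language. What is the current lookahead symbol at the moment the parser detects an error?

r

step 1: stack=$ <S>  input=v w r v w r $  — expand <S> → v <S> w <G>
step 2: stack=$ <G> w <S> v  input=v w r v w r $  — match v
step 3: stack=$ <G> w <S>  input=w r v w r $  — expand <S> → λ
step 4: stack=$ <G> w  input=w r v w r $  — match w
step 5: stack=$ <G>  input=r v w r $  — expand <G> → r <A> w <S>
step 6: stack=$ <S> w <A> r  input=r v w r $  — match r
step 7: stack=$ <S> w <A>  input=v w r $  — expand <A> → v
step 8: stack=$ <S> w v  input=v w r $  — match v
step 9: stack=$ <S> w  input=w r $  — match w
step 10: stack=$ <S>  input=r $  — error: M[<S>, r] is empty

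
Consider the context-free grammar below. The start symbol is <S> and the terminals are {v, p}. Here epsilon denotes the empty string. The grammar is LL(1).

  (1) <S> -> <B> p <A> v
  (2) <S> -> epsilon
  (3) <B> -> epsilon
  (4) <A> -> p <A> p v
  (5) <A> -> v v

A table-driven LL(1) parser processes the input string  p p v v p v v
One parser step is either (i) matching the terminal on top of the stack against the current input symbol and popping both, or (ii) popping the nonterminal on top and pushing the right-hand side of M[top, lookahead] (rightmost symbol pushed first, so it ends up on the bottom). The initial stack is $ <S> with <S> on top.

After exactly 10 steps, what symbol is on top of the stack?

v

step 1: stack=$ <S>  input=p p v v p v v $  — expand <S> -> <B> p <A> v
step 2: stack=$ v <A> p <B>  input=p p v v p v v $  — expand <B> -> epsilon
step 3: stack=$ v <A> p  input=p p v v p v v $  — match p
step 4: stack=$ v <A>  input=p v v p v v $  — expand <A> -> p <A> p v
step 5: stack=$ v v p <A> p  input=p v v p v v $  — match p
step 6: stack=$ v v p <A>  input=v v p v v $  — expand <A> -> v v
step 7: stack=$ v v p v v  input=v v p v v $  — match v
step 8: stack=$ v v p v  input=v p v v $  — match v
step 9: stack=$ v v p  input=p v v $  — match p
step 10: stack=$ v v  input=v v $  — match v
Stack after step 10: $ v (top = v).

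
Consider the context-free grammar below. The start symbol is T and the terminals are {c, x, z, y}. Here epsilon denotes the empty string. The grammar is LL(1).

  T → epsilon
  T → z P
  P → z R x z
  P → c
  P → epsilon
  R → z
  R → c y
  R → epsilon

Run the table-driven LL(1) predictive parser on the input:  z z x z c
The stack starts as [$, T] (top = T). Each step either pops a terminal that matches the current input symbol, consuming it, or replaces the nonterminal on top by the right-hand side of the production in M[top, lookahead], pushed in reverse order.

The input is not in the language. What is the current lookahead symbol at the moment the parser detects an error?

c

step 1: stack=$ T  input=z z x z c $  — expand T → z P
step 2: stack=$ P z  input=z z x z c $  — match z
step 3: stack=$ P  input=z x z c $  — expand P → z R x z
step 4: stack=$ z x R z  input=z x z c $  — match z
step 5: stack=$ z x R  input=x z c $  — expand R → epsilon
step 6: stack=$ z x  input=x z c $  — match x
step 7: stack=$ z  input=z c $  — match z
step 8: stack=$  input=c $  — error: stack empty but input remains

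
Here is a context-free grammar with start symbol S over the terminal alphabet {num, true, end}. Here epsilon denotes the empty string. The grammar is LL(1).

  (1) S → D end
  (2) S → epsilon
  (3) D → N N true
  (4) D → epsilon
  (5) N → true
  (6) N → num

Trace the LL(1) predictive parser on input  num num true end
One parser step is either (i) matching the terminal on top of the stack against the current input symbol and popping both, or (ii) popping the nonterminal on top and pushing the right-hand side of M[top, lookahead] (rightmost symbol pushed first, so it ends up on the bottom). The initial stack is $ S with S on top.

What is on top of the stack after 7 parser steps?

step 1: stack=$ S  input=num num true end $  — expand S → D end
step 2: stack=$ end D  input=num num true end $  — expand D → N N true
step 3: stack=$ end true N N  input=num num true end $  — expand N → num
step 4: stack=$ end true N num  input=num num true end $  — match num
step 5: stack=$ end true N  input=num true end $  — expand N → num
step 6: stack=$ end true num  input=num true end $  — match num
step 7: stack=$ end true  input=true end $  — match true
Stack after step 7: $ end (top = end).

end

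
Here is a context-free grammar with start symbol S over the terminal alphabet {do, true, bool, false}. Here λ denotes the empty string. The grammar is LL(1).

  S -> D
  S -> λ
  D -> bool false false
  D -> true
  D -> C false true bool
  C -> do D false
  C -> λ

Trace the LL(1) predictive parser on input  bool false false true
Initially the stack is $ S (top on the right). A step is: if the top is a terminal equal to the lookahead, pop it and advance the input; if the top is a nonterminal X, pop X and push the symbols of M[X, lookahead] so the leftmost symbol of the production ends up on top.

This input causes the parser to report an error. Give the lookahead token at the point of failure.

     Stack               Input                    Action
  1  $ S                 bool false false true $  expand S -> D
  2  $ D                 bool false false true $  expand D -> bool false false
  3  $ false false bool  bool false false true $  match bool
  4  $ false false       false false true $       match false
  5  $ false             false true $             match false
  6  $                   true $                   error: stack empty but input remains

true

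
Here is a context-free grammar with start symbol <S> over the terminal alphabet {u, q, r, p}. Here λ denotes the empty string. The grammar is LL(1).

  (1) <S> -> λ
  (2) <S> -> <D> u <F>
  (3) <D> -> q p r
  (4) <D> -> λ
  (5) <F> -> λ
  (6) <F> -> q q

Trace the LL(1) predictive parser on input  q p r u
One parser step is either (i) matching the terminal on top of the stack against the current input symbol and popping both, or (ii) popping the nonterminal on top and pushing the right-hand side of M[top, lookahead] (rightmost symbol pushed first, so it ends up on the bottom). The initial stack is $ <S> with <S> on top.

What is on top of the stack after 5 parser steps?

step 1: stack=$ <S>  input=q p r u $  — expand <S> -> <D> u <F>
step 2: stack=$ <F> u <D>  input=q p r u $  — expand <D> -> q p r
step 3: stack=$ <F> u r p q  input=q p r u $  — match q
step 4: stack=$ <F> u r p  input=p r u $  — match p
step 5: stack=$ <F> u r  input=r u $  — match r
Stack after step 5: $ <F> u (top = u).

u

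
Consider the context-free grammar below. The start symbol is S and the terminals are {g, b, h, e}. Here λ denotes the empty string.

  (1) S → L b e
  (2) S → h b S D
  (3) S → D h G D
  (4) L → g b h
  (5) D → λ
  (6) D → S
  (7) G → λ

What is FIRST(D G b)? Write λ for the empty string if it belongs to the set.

FIRST(L): from L→g b h we get {g}. So FIRST(L) = {g}.
FIRST(G): from G→λ we get {λ}. So FIRST(G) = {λ}.
FIRST(S): from S→L b e we get {g}; from S→h b S D we get {h}; from S→D h G D we get {g, h}. So FIRST(S) = {g, h}.
FIRST(D): from D→λ we get {λ}; from D→S we get {g, h}. So FIRST(D) = {λ, g, h}.
FIRST(D G b): take FIRST of each symbol in turn, carrying on past any symbol whose FIRST contains λ; result {b, g, h}.

{b, g, h}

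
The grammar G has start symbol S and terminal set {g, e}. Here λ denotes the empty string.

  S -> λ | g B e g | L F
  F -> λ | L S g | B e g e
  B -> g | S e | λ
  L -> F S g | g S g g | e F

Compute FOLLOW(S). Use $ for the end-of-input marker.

{$, e, g}

FIRST(S): from S->λ we get {λ}; from S->g B e g we get {g}; from S->L F we get {e, g}. So FIRST(S) = {λ, e, g}.
FIRST(B): from B->g we get {g}; from B->S e we get {e, g}; from B->λ we get {λ}. So FIRST(B) = {λ, e, g}.
FIRST(F): from F->λ we get {λ}; from F->L S g we get {e, g}; from F->B e g e we get {e, g}. So FIRST(F) = {λ, e, g}.
FIRST(L): from L->F S g we get {e, g}; from L->g S g g we get {g}; from L->e F we get {e}. So FIRST(L) = {e, g}.
FOLLOW(S) includes $ since S is the start symbol.
FOLLOW(S): in F->L S g, S is followed by g with FIRST {g}; in B->S e, S is followed by e with FIRST {e}; in L->F S g, S is followed by g with FIRST {g}; in L->g S g g, S is followed by g g with FIRST {g}. Thus FOLLOW(S) = {$, e, g}.
FOLLOW(B): in S->g B e g, B is followed by e g with FIRST {e}; in F->B e g e, B is followed by e g e with FIRST {e}. Thus FOLLOW(B) = {e}.
FOLLOW(L): in S->L F, L is followed by F with FIRST {λ, e, g}; in S->L F, the suffix after L is nullable, so FOLLOW(L) ⊇ FOLLOW(S) = {$, e, g}; in F->L S g, L is followed by S g with FIRST {e, g}. Thus FOLLOW(L) = {$, e, g}.
FOLLOW(F): in S->L F, the suffix after F is empty, so FOLLOW(F) ⊇ FOLLOW(S) = {$, e, g}; in L->F S g, F is followed by S g with FIRST {e, g}; in L->e F, the suffix after F is empty, so FOLLOW(F) ⊇ FOLLOW(L) = {$, e, g}. Thus FOLLOW(F) = {$, e, g}.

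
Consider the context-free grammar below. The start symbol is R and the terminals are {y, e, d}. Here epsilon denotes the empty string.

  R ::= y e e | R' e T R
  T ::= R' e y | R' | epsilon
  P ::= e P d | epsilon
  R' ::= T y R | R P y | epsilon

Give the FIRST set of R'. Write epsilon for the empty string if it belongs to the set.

{epsilon, e, y}

FIRST(P): from P::=e P d we get {e}; from P::=epsilon we get {epsilon}. So FIRST(P) = {epsilon, e}.
FIRST(R): from R::=y e e we get {y}; from R::=R' e T R we get {e, y}. So FIRST(R) = {e, y}.
FIRST(T): from T::=R' e y we get {e, y}; from T::=R' we get {epsilon, e, y}; from T::=epsilon we get {epsilon}. So FIRST(T) = {epsilon, e, y}.
FIRST(R'): from R'::=T y R we get {e, y}; from R'::=R P y we get {e, y}; from R'::=epsilon we get {epsilon}. So FIRST(R') = {epsilon, e, y}.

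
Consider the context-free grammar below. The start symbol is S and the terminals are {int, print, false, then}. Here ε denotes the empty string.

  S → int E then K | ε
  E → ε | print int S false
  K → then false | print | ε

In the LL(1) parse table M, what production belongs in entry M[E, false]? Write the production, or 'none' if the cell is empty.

none

FIRST(S): from S→int E then K we get {int}; from S→ε we get {ε}. So FIRST(S) = {ε, int}.
FIRST(E): from E→ε we get {ε}; from E→print int S false we get {print}. So FIRST(E) = {ε, print}.
FIRST(K): from K→then false we get {then}; from K→print we get {print}; from K→ε we get {ε}. So FIRST(K) = {ε, print, then}.
FOLLOW(S) includes $ since S is the start symbol.
FOLLOW(E): in S→int E then K, E is followed by then K with FIRST {then}. Thus FOLLOW(E) = {then}.
For E → ε: FIRST(ε) = {ε}, so it goes in M[E, t] for t ∈ {}; since ε ∈ FIRST, also for every t ∈ FOLLOW(E) = {then}.
For E → print int S false: FIRST(print int S false) = {print}, so it goes in M[E, t] for t ∈ {print}.
None of these place a production in M[E, false].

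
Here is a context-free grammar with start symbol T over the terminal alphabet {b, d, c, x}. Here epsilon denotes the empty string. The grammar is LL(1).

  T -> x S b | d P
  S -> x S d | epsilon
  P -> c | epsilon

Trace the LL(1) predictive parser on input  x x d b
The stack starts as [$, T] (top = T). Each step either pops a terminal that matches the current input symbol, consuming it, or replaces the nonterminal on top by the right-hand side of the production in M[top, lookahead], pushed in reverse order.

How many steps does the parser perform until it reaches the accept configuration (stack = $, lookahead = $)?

step 1: stack=$ T  input=x x d b $  — expand T -> x S b
step 2: stack=$ b S x  input=x x d b $  — match x
step 3: stack=$ b S  input=x d b $  — expand S -> x S d
step 4: stack=$ b d S x  input=x d b $  — match x
step 5: stack=$ b d S  input=d b $  — expand S -> epsilon
step 6: stack=$ b d  input=d b $  — match d
step 7: stack=$ b  input=b $  — match b
Accept reached after 7 steps.

7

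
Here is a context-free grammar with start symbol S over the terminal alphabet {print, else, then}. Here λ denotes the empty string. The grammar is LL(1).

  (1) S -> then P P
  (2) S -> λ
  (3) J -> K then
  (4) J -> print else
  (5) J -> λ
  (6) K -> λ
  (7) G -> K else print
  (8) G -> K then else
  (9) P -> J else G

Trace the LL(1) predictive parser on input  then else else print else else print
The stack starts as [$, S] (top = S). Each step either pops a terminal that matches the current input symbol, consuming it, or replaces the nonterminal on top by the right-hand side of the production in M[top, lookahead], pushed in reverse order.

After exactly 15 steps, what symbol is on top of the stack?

print

step 1: stack=$ S  input=then else else print else else print $  — expand S -> then P P
step 2: stack=$ P P then  input=then else else print else else print $  — match then
step 3: stack=$ P P  input=else else print else else print $  — expand P -> J else G
step 4: stack=$ P G else J  input=else else print else else print $  — expand J -> λ
step 5: stack=$ P G else  input=else else print else else print $  — match else
step 6: stack=$ P G  input=else print else else print $  — expand G -> K else print
step 7: stack=$ P print else K  input=else print else else print $  — expand K -> λ
step 8: stack=$ P print else  input=else print else else print $  — match else
step 9: stack=$ P print  input=print else else print $  — match print
step 10: stack=$ P  input=else else print $  — expand P -> J else G
step 11: stack=$ G else J  input=else else print $  — expand J -> λ
step 12: stack=$ G else  input=else else print $  — match else
step 13: stack=$ G  input=else print $  — expand G -> K else print
step 14: stack=$ print else K  input=else print $  — expand K -> λ
step 15: stack=$ print else  input=else print $  — match else
Stack after step 15: $ print (top = print).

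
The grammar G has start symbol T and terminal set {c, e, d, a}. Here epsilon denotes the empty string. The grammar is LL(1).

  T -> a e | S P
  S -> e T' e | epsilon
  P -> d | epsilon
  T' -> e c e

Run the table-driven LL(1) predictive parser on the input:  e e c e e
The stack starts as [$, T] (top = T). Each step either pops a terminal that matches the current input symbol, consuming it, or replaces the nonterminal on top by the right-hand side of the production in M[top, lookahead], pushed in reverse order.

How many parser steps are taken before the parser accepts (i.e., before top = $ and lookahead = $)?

9

step 1: stack=$ T  input=e e c e e $  — expand T -> S P
step 2: stack=$ P S  input=e e c e e $  — expand S -> e T' e
step 3: stack=$ P e T' e  input=e e c e e $  — match e
step 4: stack=$ P e T'  input=e c e e $  — expand T' -> e c e
step 5: stack=$ P e e c e  input=e c e e $  — match e
step 6: stack=$ P e e c  input=c e e $  — match c
step 7: stack=$ P e e  input=e e $  — match e
step 8: stack=$ P e  input=e $  — match e
step 9: stack=$ P  input=$  — expand P -> epsilon
Accept reached after 9 steps.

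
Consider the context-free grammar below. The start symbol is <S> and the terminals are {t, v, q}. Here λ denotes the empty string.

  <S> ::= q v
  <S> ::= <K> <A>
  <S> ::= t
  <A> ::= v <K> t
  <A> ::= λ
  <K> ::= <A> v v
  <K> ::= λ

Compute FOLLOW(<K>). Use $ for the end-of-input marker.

FIRST(<A>): from <A>::=v <K> t we get {v}; from <A>::=λ we get {λ}. So FIRST(<A>) = {λ, v}.
FIRST(<K>): from <K>::=<A> v v we get {v}; from <K>::=λ we get {λ}. So FIRST(<K>) = {λ, v}.
FIRST(<S>): from <S>::=q v we get {q}; from <S>::=<K> <A> we get {λ, v}; from <S>::=t we get {t}. So FIRST(<S>) = {λ, q, t, v}.
FOLLOW(<S>) includes $ since <S> is the start symbol.
FOLLOW(<S>): <S> appears on no right-hand side. Thus FOLLOW(<S>) = {$}.
FOLLOW(<A>): in <S>::=<K> <A>, the suffix after <A> is empty, so FOLLOW(<A>) ⊇ FOLLOW(<S>) = {$}; in <K>::=<A> v v, <A> is followed by v v with FIRST {v}. Thus FOLLOW(<A>) = {$, v}.
FOLLOW(<K>): in <S>::=<K> <A>, <K> is followed by <A> with FIRST {λ, v}; in <S>::=<K> <A>, the suffix after <K> is nullable, so FOLLOW(<K>) ⊇ FOLLOW(<S>) = {$}; in <A>::=v <K> t, <K> is followed by t with FIRST {t}. Thus FOLLOW(<K>) = {$, t, v}.

{$, t, v}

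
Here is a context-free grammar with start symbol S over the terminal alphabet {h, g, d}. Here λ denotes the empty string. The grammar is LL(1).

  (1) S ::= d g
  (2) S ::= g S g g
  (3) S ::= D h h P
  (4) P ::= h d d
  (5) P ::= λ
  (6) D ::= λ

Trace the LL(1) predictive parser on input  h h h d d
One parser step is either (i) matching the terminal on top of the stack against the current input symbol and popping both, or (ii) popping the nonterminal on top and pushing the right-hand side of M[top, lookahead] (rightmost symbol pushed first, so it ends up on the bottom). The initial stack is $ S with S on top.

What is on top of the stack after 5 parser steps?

h

step 1: stack=$ S  input=h h h d d $  — expand S ::= D h h P
step 2: stack=$ P h h D  input=h h h d d $  — expand D ::= λ
step 3: stack=$ P h h  input=h h h d d $  — match h
step 4: stack=$ P h  input=h h d d $  — match h
step 5: stack=$ P  input=h d d $  — expand P ::= h d d
Stack after step 5: $ d d h (top = h).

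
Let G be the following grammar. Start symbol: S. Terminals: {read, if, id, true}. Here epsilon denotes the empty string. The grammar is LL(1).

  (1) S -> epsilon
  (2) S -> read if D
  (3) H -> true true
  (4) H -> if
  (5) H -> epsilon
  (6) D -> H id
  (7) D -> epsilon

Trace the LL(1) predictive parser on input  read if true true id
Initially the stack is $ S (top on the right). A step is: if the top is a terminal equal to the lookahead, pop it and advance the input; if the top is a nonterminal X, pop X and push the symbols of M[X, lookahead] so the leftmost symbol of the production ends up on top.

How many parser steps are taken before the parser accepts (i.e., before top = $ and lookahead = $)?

     Stack           Input                   Action
  1  $ S             read if true true id $  expand S -> read if D
  2  $ D if read     read if true true id $  match read
  3  $ D if          if true true id $       match if
  4  $ D             true true id $          expand D -> H id
  5  $ id H          true true id $          expand H -> true true
  6  $ id true true  true true id $          match true
  7  $ id true       true id $               match true
  8  $ id            id $                    match id
Accept reached after 8 steps.

8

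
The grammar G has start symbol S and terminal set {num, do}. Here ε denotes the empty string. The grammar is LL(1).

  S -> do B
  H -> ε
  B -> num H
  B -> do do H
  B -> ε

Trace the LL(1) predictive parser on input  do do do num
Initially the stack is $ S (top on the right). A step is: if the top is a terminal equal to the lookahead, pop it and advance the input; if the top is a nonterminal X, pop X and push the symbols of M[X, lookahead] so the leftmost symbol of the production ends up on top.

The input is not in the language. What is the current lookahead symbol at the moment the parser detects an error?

step 1: stack=$ S  input=do do do num $  — expand S -> do B
step 2: stack=$ B do  input=do do do num $  — match do
step 3: stack=$ B  input=do do num $  — expand B -> do do H
step 4: stack=$ H do do  input=do do num $  — match do
step 5: stack=$ H do  input=do num $  — match do
step 6: stack=$ H  input=num $  — error: M[H, num] is empty

num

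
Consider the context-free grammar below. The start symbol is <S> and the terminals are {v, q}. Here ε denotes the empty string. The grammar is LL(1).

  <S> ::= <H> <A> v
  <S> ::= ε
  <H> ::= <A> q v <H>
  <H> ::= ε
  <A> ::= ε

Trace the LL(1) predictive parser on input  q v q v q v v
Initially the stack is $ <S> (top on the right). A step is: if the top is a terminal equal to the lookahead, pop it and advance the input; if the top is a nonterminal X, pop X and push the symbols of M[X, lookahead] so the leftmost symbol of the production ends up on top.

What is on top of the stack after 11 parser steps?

      Stack                Input            Action
   1  $ <S>                q v q v q v v $  expand <S> ::= <H> <A> v
   2  $ v <A> <H>          q v q v q v v $  expand <H> ::= <A> q v <H>
   3  $ v <A> <H> v q <A>  q v q v q v v $  expand <A> ::= ε
   4  $ v <A> <H> v q      q v q v q v v $  match q
   5  $ v <A> <H> v        v q v q v v $    match v
   6  $ v <A> <H>          q v q v v $      expand <H> ::= <A> q v <H>
   7  $ v <A> <H> v q <A>  q v q v v $      expand <A> ::= ε
   8  $ v <A> <H> v q      q v q v v $      match q
   9  $ v <A> <H> v        v q v v $        match v
  10  $ v <A> <H>          q v v $          expand <H> ::= <A> q v <H>
  11  $ v <A> <H> v q <A>  q v v $          expand <A> ::= ε
Stack after step 11: $ v <A> <H> v q (top = q).

q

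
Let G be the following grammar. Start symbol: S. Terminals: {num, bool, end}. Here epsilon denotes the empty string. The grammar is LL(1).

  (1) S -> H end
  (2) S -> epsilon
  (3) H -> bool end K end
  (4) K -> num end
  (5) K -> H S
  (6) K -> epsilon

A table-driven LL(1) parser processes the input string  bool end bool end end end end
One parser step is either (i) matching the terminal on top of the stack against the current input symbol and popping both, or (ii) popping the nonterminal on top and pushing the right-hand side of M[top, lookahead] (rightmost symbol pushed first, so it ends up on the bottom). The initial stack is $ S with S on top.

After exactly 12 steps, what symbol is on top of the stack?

      Stack                       Input                            Action
   1  $ S                         bool end bool end end end end $  expand S -> H end
   2  $ end H                     bool end bool end end end end $  expand H -> bool end K end
   3  $ end end K end bool        bool end bool end end end end $  match bool
   4  $ end end K end             end bool end end end end $       match end
   5  $ end end K                 bool end end end end $           expand K -> H S
   6  $ end end S H               bool end end end end $           expand H -> bool end K end
   7  $ end end S end K end bool  bool end end end end $           match bool
   8  $ end end S end K end       end end end end $                match end
   9  $ end end S end K           end end end $                    expand K -> epsilon
  10  $ end end S end             end end end $                    match end
  11  $ end end S                 end end $                        expand S -> epsilon
  12  $ end end                   end end $                        match end
Stack after step 12: $ end (top = end).

end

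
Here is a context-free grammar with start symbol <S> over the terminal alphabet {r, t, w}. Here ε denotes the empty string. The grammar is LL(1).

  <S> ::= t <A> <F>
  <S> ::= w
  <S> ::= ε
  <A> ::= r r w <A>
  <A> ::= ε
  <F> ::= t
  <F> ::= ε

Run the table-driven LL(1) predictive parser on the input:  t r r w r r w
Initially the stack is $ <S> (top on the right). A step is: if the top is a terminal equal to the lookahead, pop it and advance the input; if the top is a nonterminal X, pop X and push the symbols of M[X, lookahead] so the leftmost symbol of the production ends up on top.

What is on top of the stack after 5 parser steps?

w

     Stack            Input            Action
  1  $ <S>            t r r w r r w $  expand <S> ::= t <A> <F>
  2  $ <F> <A> t      t r r w r r w $  match t
  3  $ <F> <A>        r r w r r w $    expand <A> ::= r r w <A>
  4  $ <F> <A> w r r  r r w r r w $    match r
  5  $ <F> <A> w r    r w r r w $      match r
Stack after step 5: $ <F> <A> w (top = w).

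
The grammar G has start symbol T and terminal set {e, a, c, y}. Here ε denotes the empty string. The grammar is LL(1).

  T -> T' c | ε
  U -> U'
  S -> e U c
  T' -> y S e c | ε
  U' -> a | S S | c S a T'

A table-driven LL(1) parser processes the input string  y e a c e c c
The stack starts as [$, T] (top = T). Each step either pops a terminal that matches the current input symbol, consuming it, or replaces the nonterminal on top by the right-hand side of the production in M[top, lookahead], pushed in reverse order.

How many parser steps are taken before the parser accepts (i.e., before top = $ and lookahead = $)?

step 1: stack=$ T  input=y e a c e c c $  — expand T -> T' c
step 2: stack=$ c T'  input=y e a c e c c $  — expand T' -> y S e c
step 3: stack=$ c c e S y  input=y e a c e c c $  — match y
step 4: stack=$ c c e S  input=e a c e c c $  — expand S -> e U c
step 5: stack=$ c c e c U e  input=e a c e c c $  — match e
step 6: stack=$ c c e c U  input=a c e c c $  — expand U -> U'
step 7: stack=$ c c e c U'  input=a c e c c $  — expand U' -> a
step 8: stack=$ c c e c a  input=a c e c c $  — match a
step 9: stack=$ c c e c  input=c e c c $  — match c
step 10: stack=$ c c e  input=e c c $  — match e
step 11: stack=$ c c  input=c c $  — match c
step 12: stack=$ c  input=c $  — match c
Accept reached after 12 steps.

12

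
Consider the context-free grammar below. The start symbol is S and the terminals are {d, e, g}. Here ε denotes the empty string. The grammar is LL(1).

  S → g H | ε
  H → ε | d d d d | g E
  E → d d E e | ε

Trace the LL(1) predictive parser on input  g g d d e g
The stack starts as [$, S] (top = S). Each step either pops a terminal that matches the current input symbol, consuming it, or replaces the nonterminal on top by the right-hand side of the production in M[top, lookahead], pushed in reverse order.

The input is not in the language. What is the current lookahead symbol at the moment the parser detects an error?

      Stack      Input          Action
   1  $ S        g g d d e g $  expand S → g H
   2  $ H g      g g d d e g $  match g
   3  $ H        g d d e g $    expand H → g E
   4  $ E g      g d d e g $    match g
   5  $ E        d d e g $      expand E → d d E e
   6  $ e E d d  d d e g $      match d
   7  $ e E d    d e g $        match d
   8  $ e E      e g $          expand E → ε
   9  $ e        e g $          match e
  10  $          g $            error: stack empty but input remains

g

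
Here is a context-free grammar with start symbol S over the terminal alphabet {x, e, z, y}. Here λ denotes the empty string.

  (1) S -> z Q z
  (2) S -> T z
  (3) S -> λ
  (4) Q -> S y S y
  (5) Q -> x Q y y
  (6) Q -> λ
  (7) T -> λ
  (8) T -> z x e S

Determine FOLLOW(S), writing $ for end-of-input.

{$, y, z}

FIRST(T): from T->λ we get {λ}; from T->z x e S we get {z}. So FIRST(T) = {λ, z}.
FIRST(S): from S->z Q z we get {z}; from S->T z we get {z}; from S->λ we get {λ}. So FIRST(S) = {λ, z}.
FIRST(Q): from Q->S y S y we get {y, z}; from Q->x Q y y we get {x}; from Q->λ we get {λ}. So FIRST(Q) = {λ, x, y, z}.
FOLLOW(S) includes $ since S is the start symbol.
FOLLOW(Q): in S->z Q z, Q is followed by z with FIRST {z}; in Q->x Q y y, Q is followed by y y with FIRST {y}. Thus FOLLOW(Q) = {y, z}.
FOLLOW(T): in S->T z, T is followed by z with FIRST {z}. Thus FOLLOW(T) = {z}.
FOLLOW(S): in Q->S y S y (occurrence 1), S is followed by y S y with FIRST {y}; in Q->S y S y (occurrence 2), S is followed by y with FIRST {y}; in T->z x e S, the suffix after S is empty, so FOLLOW(S) ⊇ FOLLOW(T) = {z}. Thus FOLLOW(S) = {$, y, z}.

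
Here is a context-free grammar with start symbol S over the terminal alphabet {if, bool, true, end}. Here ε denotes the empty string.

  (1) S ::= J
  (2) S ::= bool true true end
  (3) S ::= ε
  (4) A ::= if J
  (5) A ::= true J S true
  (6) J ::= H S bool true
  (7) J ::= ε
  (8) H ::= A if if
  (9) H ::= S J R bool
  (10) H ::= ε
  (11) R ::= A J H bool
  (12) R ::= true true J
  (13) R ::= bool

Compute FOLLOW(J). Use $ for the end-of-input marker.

{$, bool, if, true}

FIRST(A): from A::=if J we get {if}; from A::=true J S true we get {true}. So FIRST(A) = {if, true}.
FIRST(R): from R::=A J H bool we get {if, true}; from R::=true true J we get {true}; from R::=bool we get {bool}. So FIRST(R) = {bool, if, true}.
FIRST(S): from S::=J we get {ε, bool, if, true}; from S::=bool true true end we get {bool}; from S::=ε we get {ε}. So FIRST(S) = {ε, bool, if, true}.
FIRST(J): from J::=H S bool true we get {bool, if, true}; from J::=ε we get {ε}. So FIRST(J) = {ε, bool, if, true}.
FIRST(H): from H::=A if if we get {if, true}; from H::=S J R bool we get {bool, if, true}; from H::=ε we get {ε}. So FIRST(H) = {ε, bool, if, true}.
FOLLOW(S) includes $ since S is the start symbol.
FOLLOW(S): in A::=true J S true, S is followed by true with FIRST {true}; in J::=H S bool true, S is followed by bool true with FIRST {bool}; in H::=S J R bool, S is followed by J R bool with FIRST {bool, if, true}. Thus FOLLOW(S) = {$, bool, if, true}.
FOLLOW(A): in H::=A if if, A is followed by if if with FIRST {if}; in R::=A J H bool, A is followed by J H bool with FIRST {bool, if, true}. Thus FOLLOW(A) = {bool, if, true}.
FOLLOW(H): in J::=H S bool true, H is followed by S bool true with FIRST {bool, if, true}; in R::=A J H bool, H is followed by bool with FIRST {bool}. Thus FOLLOW(H) = {bool, if, true}.
FOLLOW(R): in H::=S J R bool, R is followed by bool with FIRST {bool}. Thus FOLLOW(R) = {bool}.
FOLLOW(J): in S::=J, the suffix after J is empty, so FOLLOW(J) ⊇ FOLLOW(S) = {$, bool, if, true}; in A::=if J, the suffix after J is empty, so FOLLOW(J) ⊇ FOLLOW(A) = {bool, if, true}; in A::=true J S true, J is followed by S true with FIRST {bool, if, true}; in H::=S J R bool, J is followed by R bool with FIRST {bool, if, true}; in R::=A J H bool, J is followed by H bool with FIRST {bool, if, true}; in R::=true true J, the suffix after J is empty, so FOLLOW(J) ⊇ FOLLOW(R) = {bool}. Thus FOLLOW(J) = {$, bool, if, true}.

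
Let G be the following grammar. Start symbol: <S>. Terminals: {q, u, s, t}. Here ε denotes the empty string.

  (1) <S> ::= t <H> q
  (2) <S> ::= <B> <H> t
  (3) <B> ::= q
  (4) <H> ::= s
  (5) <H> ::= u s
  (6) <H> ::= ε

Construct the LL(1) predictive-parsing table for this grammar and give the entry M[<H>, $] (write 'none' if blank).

none

FIRST(<B>): from <B>::=q we get {q}. So FIRST(<B>) = {q}.
FIRST(<H>): from <H>::=s we get {s}; from <H>::=u s we get {u}; from <H>::=ε we get {ε}. So FIRST(<H>) = {ε, s, u}.
FIRST(<S>): from <S>::=t <H> q we get {t}; from <S>::=<B> <H> t we get {q}. So FIRST(<S>) = {q, t}.
FOLLOW(<S>) includes $ since <S> is the start symbol.
FOLLOW(<H>): in <S>::=t <H> q, <H> is followed by q with FIRST {q}; in <S>::=<B> <H> t, <H> is followed by t with FIRST {t}. Thus FOLLOW(<H>) = {q, t}.
For <H> ::= s: FIRST(s) = {s}, so it goes in M[<H>, t] for t ∈ {s}.
For <H> ::= u s: FIRST(u s) = {u}, so it goes in M[<H>, t] for t ∈ {u}.
For <H> ::= ε: FIRST(ε) = {ε}, so it goes in M[<H>, t] for t ∈ {}; since ε ∈ FIRST, also for every t ∈ FOLLOW(<H>) = {q, t}.
None of these place a production in M[<H>, $].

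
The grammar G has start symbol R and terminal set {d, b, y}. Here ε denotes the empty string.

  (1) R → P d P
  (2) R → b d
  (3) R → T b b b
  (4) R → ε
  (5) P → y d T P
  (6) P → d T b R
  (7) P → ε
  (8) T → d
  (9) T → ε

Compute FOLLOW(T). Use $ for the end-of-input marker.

{$, b, d, y}

FIRST(P) = {ε, d, y}
FIRST(T) = {ε, d}
FIRST(R) = {ε, b, d, y}  (via P d P, T b b b)
FOLLOW(R) includes $ since R is the start symbol.
FOLLOW(R): in P→d T b R, the suffix after R is empty, so FOLLOW(R) ⊇ FOLLOW(P) = {$, d}. Thus FOLLOW(R) = {$, d}.
FOLLOW(P): in R→P d P (occurrence 1), P is followed by d P with FIRST {d}; in R→P d P (occurrence 2), the suffix after P is empty, so FOLLOW(P) ⊇ FOLLOW(R) = {$, d}; in P→y d T P, the suffix after P is empty (adds nothing new). Thus FOLLOW(P) = {$, d}.
FOLLOW(T): in R→T b b b, T is followed by b b b with FIRST {b}; in P→y d T P, T is followed by P with FIRST {ε, d, y}; in P→y d T P, the suffix after T is nullable, so FOLLOW(T) ⊇ FOLLOW(P) = {$, d}; in P→d T b R, T is followed by b R with FIRST {b}. Thus FOLLOW(T) = {$, b, d, y}.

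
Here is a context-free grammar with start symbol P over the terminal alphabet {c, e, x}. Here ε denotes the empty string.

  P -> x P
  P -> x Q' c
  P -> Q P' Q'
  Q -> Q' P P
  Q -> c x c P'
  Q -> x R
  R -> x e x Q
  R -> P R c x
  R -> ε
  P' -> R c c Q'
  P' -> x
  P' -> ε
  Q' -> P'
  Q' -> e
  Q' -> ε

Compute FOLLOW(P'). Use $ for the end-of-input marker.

FIRST(P) = {c, e, x}  (via Q P' Q')
FIRST(R) = {ε, c, e, x}  (via P R c x)
FIRST(P') = {ε, c, e, x}  (via R c c Q')
FIRST(Q') = {ε, c, e, x}  (via P')
FIRST(Q) = {c, e, x}  (via Q' P P)
FOLLOW(P) includes $ since P is the start symbol.
FOLLOW(P): in P->x P, the suffix after P is empty (adds nothing new); in Q->Q' P P (occurrence 1), P is followed by P with FIRST {c, e, x}; in Q->Q' P P (occurrence 2), the suffix after P is empty, so FOLLOW(P) ⊇ FOLLOW(Q) = {$, c, e, x}; in R->P R c x, P is followed by R c x with FIRST {c, e, x}. Thus FOLLOW(P) = {$, c, e, x}.
FOLLOW(Q): in P->Q P' Q', Q is followed by P' Q' with FIRST {ε, c, e, x}; in P->Q P' Q', the suffix after Q is nullable, so FOLLOW(Q) ⊇ FOLLOW(P) = {$, c, e, x}; in R->x e x Q, the suffix after Q is empty, so FOLLOW(Q) ⊇ FOLLOW(R) = {$, c, e, x}. Thus FOLLOW(Q) = {$, c, e, x}.
FOLLOW(R): in Q->x R, the suffix after R is empty, so FOLLOW(R) ⊇ FOLLOW(Q) = {$, c, e, x}; in R->P R c x, R is followed by c x with FIRST {c}; in P'->R c c Q', R is followed by c c Q' with FIRST {c}. Thus FOLLOW(R) = {$, c, e, x}.
FOLLOW(P'): in P->Q P' Q', P' is followed by Q' with FIRST {ε, c, e, x}; in P->Q P' Q', the suffix after P' is nullable, so FOLLOW(P') ⊇ FOLLOW(P) = {$, c, e, x}; in Q->c x c P', the suffix after P' is empty, so FOLLOW(P') ⊇ FOLLOW(Q) = {$, c, e, x}; in Q'->P', the suffix after P' is empty, so FOLLOW(P') ⊇ FOLLOW(Q') = {$, c, e, x}. Thus FOLLOW(P') = {$, c, e, x}.
FOLLOW(Q'): in P->x Q' c, Q' is followed by c with FIRST {c}; in P->Q P' Q', the suffix after Q' is empty, so FOLLOW(Q') ⊇ FOLLOW(P) = {$, c, e, x}; in Q->Q' P P, Q' is followed by P P with FIRST {c, e, x}; in P'->R c c Q', the suffix after Q' is empty, so FOLLOW(Q') ⊇ FOLLOW(P') = {$, c, e, x}. Thus FOLLOW(Q') = {$, c, e, x}.

{$, c, e, x}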